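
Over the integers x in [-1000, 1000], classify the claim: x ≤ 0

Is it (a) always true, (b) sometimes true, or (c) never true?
Holds at x = 0: 0 ≤ 0 — holds
Fails at x = 1: 1 ≤ 0 — FAILS
It is satisfied by some integers in the range but not all.

Answer: Sometimes true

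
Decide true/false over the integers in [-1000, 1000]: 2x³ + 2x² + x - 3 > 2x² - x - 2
The claim fails at x = 0:
x = 0: LHS = 2·0³ + 2·0² + 0 - 3 = -3, RHS = 2·0² - 0 - 2 = -2; -3 > -2 — FAILS

Because a single integer refutes it, the statement is false.

Answer: False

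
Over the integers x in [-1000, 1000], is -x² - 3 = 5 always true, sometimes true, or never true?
Over all integers in [-1000, 1000], LHS − RHS is always negative; it is closest to 0 at x = 0, where it equals -8:
x = 0: LHS = -0² - 3 = -3; -3 = 5 — FAILS
At the ends of the range:
x = -1000: LHS = -(-1000)² - 3 = -1000003; -1000003 = 5 — FAILS
x = 1000: LHS = -1000² - 3 = -1000003; -1000003 = 5 — FAILS
Hence LHS − RHS is never 0, i.e. the two sides are never equal, so the claimed relation (=) fails for every integer in [-1000, 1000].

No integer in the range satisfies it.

Answer: Never true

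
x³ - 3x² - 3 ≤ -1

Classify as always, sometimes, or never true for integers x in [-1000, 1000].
Holds at x = 0: LHS = 0³ - 3·0² - 3 = -3; -3 ≤ -1 — holds
Fails at x = 4: LHS = 4³ - 3·4² - 3 = 13; 13 ≤ -1 — FAILS
It is satisfied by some integers in the range but not all.

Answer: Sometimes true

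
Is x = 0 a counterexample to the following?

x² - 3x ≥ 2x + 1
Substitute x = 0 into the relation:
x = 0: LHS = 0² - 3·0 = 0, RHS = 2·0 + 1 = 1; 0 ≥ 1 — FAILS

Since the claim fails at x = 0, this value is a counterexample.

Answer: Yes, x = 0 is a counterexample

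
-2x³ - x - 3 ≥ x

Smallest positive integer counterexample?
Testing positive integers:
x = 1: LHS = -2·1³ - 1 - 3 = -6; -6 ≥ 1 — FAILS  ← smallest positive counterexample

Answer: x = 1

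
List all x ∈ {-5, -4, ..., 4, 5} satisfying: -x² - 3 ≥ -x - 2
Over all integers in [-5, 5], LHS − RHS is largest at x = 0, where it equals -1:
x = 0: LHS = -0² - 3 = -3, RHS = -0 - 2 = -2; -3 ≥ -2 — FAILS
At the ends of the range:
x = -5: LHS = -(-5)² - 3 = -28, RHS = -(-5) - 2 = 3; -28 ≥ 3 — FAILS
x = 5: LHS = -5² - 3 = -28, RHS = -5 - 2 = -7; -28 ≥ -7 — FAILS
Hence LHS − RHS is never zero or positive, i.e. LHS < RHS throughout, so the claimed relation (≥) fails for every integer in [-5, 5].

Answer: None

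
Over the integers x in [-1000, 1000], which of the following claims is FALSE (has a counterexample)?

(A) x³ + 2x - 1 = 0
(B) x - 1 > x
(A) x = 0: LHS = 0³ + 2·0 - 1 = -1; -1 = 0 — FAILS
(B) x = 0: LHS = 0 - 1 = -1; -1 > 0 — FAILS

Answer: Both A and B are false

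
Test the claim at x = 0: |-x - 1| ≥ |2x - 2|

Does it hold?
x = 0: LHS = |-0 - 1| = |-1| = 1, RHS = |2·0 - 2| = |-2| = 2; 1 ≥ 2 — FAILS

The relation fails at x = 0, so x = 0 is a counterexample.

Answer: No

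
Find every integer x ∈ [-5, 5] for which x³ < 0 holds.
Holds for: {-5, -4, -3, -2, -1}
Fails for: {0, 1, 2, 3, 4, 5}

Answer: {-5, -4, -3, -2, -1}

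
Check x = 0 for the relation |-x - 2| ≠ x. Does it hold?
x = 0: LHS = |-0 - 2| = |-2| = 2; 2 ≠ 0 — holds

The relation is satisfied at x = 0.

Answer: Yes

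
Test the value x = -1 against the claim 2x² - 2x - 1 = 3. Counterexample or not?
Substitute x = -1 into the relation:
x = -1: LHS = 2·(-1)² - 2·(-1) - 1 = 3; 3 = 3 — holds

The claim holds here, so x = -1 is not a counterexample. (A counterexample exists elsewhere, e.g. x = 0.)

Answer: No, x = -1 is not a counterexample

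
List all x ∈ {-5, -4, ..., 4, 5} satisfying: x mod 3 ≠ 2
Holds for: {-5, -3, -2, 0, 1, 3, 4}
Fails for: {-4, -1, 2, 5}

Answer: {-5, -3, -2, 0, 1, 3, 4}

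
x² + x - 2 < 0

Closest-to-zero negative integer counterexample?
Testing negative integers from -1 downward:
x = -1: LHS = (-1)² + (-1) - 2 = -2; -2 < 0 — holds
x = -2: LHS = (-2)² + (-2) - 2 = 0; 0 < 0 — FAILS  ← closest negative counterexample to 0

Answer: x = -2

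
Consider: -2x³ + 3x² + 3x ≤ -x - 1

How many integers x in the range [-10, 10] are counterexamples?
Counterexamples in [-10, 10]: {-10, -9, -8, -7, -6, -5, -4, -3, -2, -1, 0, 1, 2}.

Counting them gives 13 values.

Answer: 13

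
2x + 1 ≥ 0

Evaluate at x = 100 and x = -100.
x = 100: LHS = 2·100 + 1 = 201; 201 ≥ 0 — holds
x = -100: LHS = 2·(-100) + 1 = -199; -199 ≥ 0 — FAILS

Answer: Partially: holds for x = 100, fails for x = -100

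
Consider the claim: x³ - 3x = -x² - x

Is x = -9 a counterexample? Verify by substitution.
Substitute x = -9 into the relation:
x = -9: LHS = (-9)³ - 3·(-9) = -702, RHS = -(-9)² - (-9) = -72; -702 = -72 — FAILS

Since the claim fails at x = -9, this value is a counterexample.

Answer: Yes, x = -9 is a counterexample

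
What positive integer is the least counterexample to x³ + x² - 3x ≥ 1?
Testing positive integers:
x = 1: LHS = 1³ + 1² - 3·1 = -1; -1 ≥ 1 — FAILS  ← smallest positive counterexample

Answer: x = 1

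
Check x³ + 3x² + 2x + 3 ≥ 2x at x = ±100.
x = 100: LHS = 100³ + 3·100² + 2·100 + 3 = 1030203, RHS = 2·100 = 200; 1030203 ≥ 200 — holds
x = -100: LHS = (-100)³ + 3·(-100)² + 2·(-100) + 3 = -970197, RHS = 2·(-100) = -200; -970197 ≥ -200 — FAILS

Answer: Partially: holds for x = 100, fails for x = -100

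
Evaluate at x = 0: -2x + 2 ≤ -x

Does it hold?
x = 0: LHS = -2·0 + 2 = 2, RHS = -0 = 0; 2 ≤ 0 — FAILS

The relation fails at x = 0, so x = 0 is a counterexample.

Answer: No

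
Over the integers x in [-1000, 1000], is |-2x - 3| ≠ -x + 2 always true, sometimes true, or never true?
Holds at x = 0: LHS = |-2·0 - 3| = |-3| = 3, RHS = -0 + 2 = 2; 3 ≠ 2 — holds
Fails at x = -5: LHS = |-2·(-5) - 3| = |7| = 7, RHS = -(-5) + 2 = 7; 7 ≠ 7 — FAILS
It is satisfied by some integers in the range but not all.

Answer: Sometimes true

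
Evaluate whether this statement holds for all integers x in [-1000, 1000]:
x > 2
The claim fails at x = 0:
x = 0: 0 > 2 — FAILS

Because a single integer refutes it, the statement is false.

Answer: False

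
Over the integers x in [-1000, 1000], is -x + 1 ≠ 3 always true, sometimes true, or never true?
Holds at x = 0: LHS = -0 + 1 = 1; 1 ≠ 3 — holds
Fails at x = -2: LHS = -(-2) + 1 = 3; 3 ≠ 3 — FAILS
It is satisfied by some integers in the range but not all.

Answer: Sometimes true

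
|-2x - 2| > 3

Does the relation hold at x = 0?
x = 0: LHS = |-2·0 - 2| = |-2| = 2; 2 > 3 — FAILS

The relation fails at x = 0, so x = 0 is a counterexample.

Answer: No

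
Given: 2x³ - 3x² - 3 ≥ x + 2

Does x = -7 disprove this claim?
Substitute x = -7 into the relation:
x = -7: LHS = 2·(-7)³ - 3·(-7)² - 3 = -836, RHS = (-7) + 2 = -5; -836 ≥ -5 — FAILS

Since the claim fails at x = -7, this value is a counterexample.

Answer: Yes, x = -7 is a counterexample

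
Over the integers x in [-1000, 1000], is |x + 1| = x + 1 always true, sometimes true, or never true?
Holds at x = 0: LHS = |0 + 1| = |1| = 1, RHS = 0 + 1 = 1; 1 = 1 — holds
Fails at x = -2: LHS = |(-2) + 1| = |-1| = 1, RHS = (-2) + 1 = -1; 1 = -1 — FAILS
It is satisfied by some integers in the range but not all.

Answer: Sometimes true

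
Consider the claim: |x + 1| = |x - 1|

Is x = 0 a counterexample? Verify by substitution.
Substitute x = 0 into the relation:
x = 0: LHS = |0 + 1| = |1| = 1, RHS = |0 - 1| = |-1| = 1; 1 = 1 — holds

The claim holds here, so x = 0 is not a counterexample. (A counterexample exists elsewhere, e.g. x = 1.)

Answer: No, x = 0 is not a counterexample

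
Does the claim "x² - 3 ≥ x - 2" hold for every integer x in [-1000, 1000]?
The claim fails at x = 0:
x = 0: LHS = 0² - 3 = -3, RHS = 0 - 2 = -2; -3 ≥ -2 — FAILS

Because a single integer refutes it, the statement is false.

Answer: False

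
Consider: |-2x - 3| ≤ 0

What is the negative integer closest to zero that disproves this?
Testing negative integers from -1 downward:
x = -1: LHS = |-2·(-1) - 3| = |-1| = 1; 1 ≤ 0 — FAILS  ← closest negative counterexample to 0

Answer: x = -1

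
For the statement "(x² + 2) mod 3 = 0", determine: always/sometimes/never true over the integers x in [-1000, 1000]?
Holds at x = 1: LHS = (1² + 2) mod 3 = 3 mod 3 = 0; 0 = 0 — holds
Fails at x = 0: LHS = (0² + 2) mod 3 = 2 mod 3 = 2; 2 = 0 — FAILS
It is satisfied by some integers in the range but not all.

Answer: Sometimes true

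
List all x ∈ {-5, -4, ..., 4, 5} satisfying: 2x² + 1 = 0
Over all integers in [-5, 5], LHS − RHS is always positive; it is smallest at x = 0, where it equals 1:
x = 0: LHS = 2·0² + 1 = 1; 1 = 0 — FAILS
At the ends of the range:
x = -5: LHS = 2·(-5)² + 1 = 51; 51 = 0 — FAILS
x = 5: LHS = 2·5² + 1 = 51; 51 = 0 — FAILS
Hence LHS − RHS is never 0, i.e. the two sides are never equal, so the claimed relation (=) fails for every integer in [-5, 5].

Answer: None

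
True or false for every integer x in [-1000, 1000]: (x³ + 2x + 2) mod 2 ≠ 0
The claim fails at x = 0:
x = 0: LHS = (0³ + 2·0 + 2) mod 2 = 2 mod 2 = 0; 0 ≠ 0 — FAILS

Because a single integer refutes it, the statement is false.

Answer: False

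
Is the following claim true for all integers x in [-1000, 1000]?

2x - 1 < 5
The claim fails at x = 3:
x = 3: LHS = 2·3 - 1 = 5; 5 < 5 — FAILS

Because a single integer refutes it, the statement is false.

Answer: False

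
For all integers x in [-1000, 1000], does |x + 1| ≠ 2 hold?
The claim fails at x = 1:
x = 1: LHS = |1 + 1| = |2| = 2; 2 ≠ 2 — FAILS

Because a single integer refutes it, the statement is false.

Answer: False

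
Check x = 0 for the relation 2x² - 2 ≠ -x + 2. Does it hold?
x = 0: LHS = 2·0² - 2 = -2, RHS = -0 + 2 = 2; -2 ≠ 2 — holds

The relation is satisfied at x = 0.

Answer: Yes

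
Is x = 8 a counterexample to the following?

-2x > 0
Substitute x = 8 into the relation:
x = 8: LHS = -2·8 = -16; -16 > 0 — FAILS

Since the claim fails at x = 8, this value is a counterexample.

Answer: Yes, x = 8 is a counterexample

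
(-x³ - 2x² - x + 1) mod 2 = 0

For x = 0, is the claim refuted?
Substitute x = 0 into the relation:
x = 0: LHS = (-0³ - 2·0² - 0 + 1) mod 2 = 1 mod 2 = 1; 1 = 0 — FAILS

Since the claim fails at x = 0, this value is a counterexample.

Answer: Yes, x = 0 is a counterexample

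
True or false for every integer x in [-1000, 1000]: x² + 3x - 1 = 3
The claim fails at x = 0:
x = 0: LHS = 0² + 3·0 - 1 = -1; -1 = 3 — FAILS

Because a single integer refutes it, the statement is false.

Answer: False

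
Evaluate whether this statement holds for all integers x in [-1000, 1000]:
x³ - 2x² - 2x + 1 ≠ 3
Track d = LHS − RHS over the integers in [-1000, 1000]. Equality would need d = 0, but d changes sign only between consecutive integers, jumping over 0:
x = 2: LHS = 2³ - 2·2² - 2·2 + 1 = -3; -3 ≠ 3 — holds  (d = -6)
x = 3: LHS = 3³ - 2·3² - 2·3 + 1 = 4; 4 ≠ 3 — holds  (d = 1)
Away from these crossings d keeps a constant sign, and checking every integer in [-1000, 1000] confirms d ≠ 0 throughout. Hence the two sides are never equal, so the relation holds for every integer in [-1000, 1000].

No counterexample exists.

Answer: True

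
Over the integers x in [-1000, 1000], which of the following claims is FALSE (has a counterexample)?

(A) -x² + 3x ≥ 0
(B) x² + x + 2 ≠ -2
(A) x = -1: LHS = -(-1)² + 3·(-1) = -4; -4 ≥ 0 — FAILS

(B) Over all integers in [-1000, 1000], LHS − RHS is always positive; it is smallest at x = 0, where it equals 4:
x = 0: LHS = 0² + 0 + 2 = 2; 2 ≠ -2 — holds
At the ends of the range:
x = -1000: LHS = (-1000)² + (-1000) + 2 = 999002; 999002 ≠ -2 — holds
x = 1000: LHS = 1000² + 1000 + 2 = 1001002; 1001002 ≠ -2 — holds
Hence LHS − RHS is never 0, i.e. the two sides are never equal, so the relation holds for every integer in [-1000, 1000].

Only (A) has a counterexample.

Answer: A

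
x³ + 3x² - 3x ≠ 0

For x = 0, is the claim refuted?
Substitute x = 0 into the relation:
x = 0: LHS = 0³ + 3·0² - 3·0 = 0; 0 ≠ 0 — FAILS

Since the claim fails at x = 0, this value is a counterexample.

Answer: Yes, x = 0 is a counterexample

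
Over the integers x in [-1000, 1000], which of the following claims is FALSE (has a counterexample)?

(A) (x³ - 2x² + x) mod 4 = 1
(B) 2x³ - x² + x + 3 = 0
(A) x = 0: LHS = (0³ - 2·0² + 0) mod 4 = 0 mod 4 = 0; 0 = 1 — FAILS
(B) x = 0: LHS = 2·0³ - 0² + 0 + 3 = 3; 3 = 0 — FAILS

Answer: Both A and B are false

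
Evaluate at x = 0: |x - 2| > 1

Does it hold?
x = 0: LHS = |0 - 2| = |-2| = 2; 2 > 1 — holds

The relation is satisfied at x = 0.

Answer: Yes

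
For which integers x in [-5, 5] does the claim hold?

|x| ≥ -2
An absolute value is never negative, so the left side is ≥ 0 for every x, while the right side is -2. Tightest case in [-5, 5] is x = 0:
x = 0: LHS = |0| = 0; 0 ≥ -2 — holds
Hence LHS − RHS is never negative, i.e. LHS ≥ RHS throughout, so the relation holds for every integer in [-5, 5].

Answer: All integers in [-5, 5]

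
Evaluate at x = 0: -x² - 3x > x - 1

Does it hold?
x = 0: LHS = -0² - 3·0 = 0, RHS = 0 - 1 = -1; 0 > -1 — holds

The relation is satisfied at x = 0.

Answer: Yes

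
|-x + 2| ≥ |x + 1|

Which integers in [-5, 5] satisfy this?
Holds for: {-5, -4, -3, -2, -1, 0}
Fails for: {1, 2, 3, 4, 5}

Answer: {-5, -4, -3, -2, -1, 0}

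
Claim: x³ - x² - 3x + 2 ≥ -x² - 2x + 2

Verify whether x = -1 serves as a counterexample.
Substitute x = -1 into the relation:
x = -1: LHS = (-1)³ - (-1)² - 3·(-1) + 2 = 3, RHS = -(-1)² - 2·(-1) + 2 = 3; 3 ≥ 3 — holds

The claim holds here, so x = -1 is not a counterexample. (A counterexample exists elsewhere, e.g. x = -2.)

Answer: No, x = -1 is not a counterexample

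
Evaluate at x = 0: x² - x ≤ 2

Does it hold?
x = 0: LHS = 0² - 0 = 0; 0 ≤ 2 — holds

The relation is satisfied at x = 0.

Answer: Yes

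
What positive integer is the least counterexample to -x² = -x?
Testing positive integers:
x = 1: LHS = -1² = -1; -1 = -1 — holds
x = 2: LHS = -2² = -4; -4 = -2 — FAILS  ← smallest positive counterexample

Answer: x = 2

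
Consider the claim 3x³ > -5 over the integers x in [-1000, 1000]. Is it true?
The claim fails at x = -2:
x = -2: LHS = 3·(-2)³ = -24; -24 > -5 — FAILS

Because a single integer refutes it, the statement is false.

Answer: False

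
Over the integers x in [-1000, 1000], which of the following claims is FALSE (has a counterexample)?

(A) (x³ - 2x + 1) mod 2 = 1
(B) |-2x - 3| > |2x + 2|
(A) x = 1: LHS = (1³ - 2·1 + 1) mod 2 = 0 mod 2 = 0; 0 = 1 — FAILS
(B) x = -2: LHS = |-2·(-2) - 3| = |1| = 1, RHS = |2·(-2) + 2| = |-2| = 2; 1 > 2 — FAILS

Answer: Both A and B are false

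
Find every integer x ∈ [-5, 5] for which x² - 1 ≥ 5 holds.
Holds for: {-5, -4, -3, 3, 4, 5}
Fails for: {-2, -1, 0, 1, 2}

Answer: {-5, -4, -3, 3, 4, 5}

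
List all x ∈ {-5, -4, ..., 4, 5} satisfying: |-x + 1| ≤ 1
Holds for: {0, 1, 2}
Fails for: {-5, -4, -3, -2, -1, 3, 4, 5}

Answer: {0, 1, 2}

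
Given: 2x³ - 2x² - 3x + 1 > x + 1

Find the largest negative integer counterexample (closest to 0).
Testing negative integers from -1 downward:
x = -1: LHS = 2·(-1)³ - 2·(-1)² - 3·(-1) + 1 = 0, RHS = (-1) + 1 = 0; 0 > 0 — FAILS  ← closest negative counterexample to 0

Answer: x = -1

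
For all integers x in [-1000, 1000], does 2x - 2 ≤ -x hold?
The claim fails at x = 1:
x = 1: LHS = 2·1 - 2 = 0; 0 ≤ -1 — FAILS

Because a single integer refutes it, the statement is false.

Answer: False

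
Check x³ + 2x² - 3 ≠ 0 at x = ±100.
x = 100: LHS = 100³ + 2·100² - 3 = 1019997; 1019997 ≠ 0 — holds
x = -100: LHS = (-100)³ + 2·(-100)² - 3 = -980003; -980003 ≠ 0 — holds

Answer: Yes, holds for both x = 100 and x = -100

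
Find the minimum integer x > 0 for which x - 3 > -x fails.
Testing positive integers:
x = 1: LHS = 1 - 3 = -2; -2 > -1 — FAILS  ← smallest positive counterexample

Answer: x = 1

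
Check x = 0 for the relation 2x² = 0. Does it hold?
x = 0: LHS = 2·0² = 0; 0 = 0 — holds

The relation is satisfied at x = 0.

Answer: Yes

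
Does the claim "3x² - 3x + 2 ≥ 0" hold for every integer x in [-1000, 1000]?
Over all integers in [-1000, 1000], LHS − RHS is smallest at x = 0, where it equals 2:
x = 0: LHS = 3·0² - 3·0 + 2 = 2; 2 ≥ 0 — holds
At the ends of the range:
x = -1000: LHS = 3·(-1000)² - 3·(-1000) + 2 = 3003002; 3003002 ≥ 0 — holds
x = 1000: LHS = 3·1000² - 3·1000 + 2 = 2997002; 2997002 ≥ 0 — holds
Hence LHS − RHS is never negative, i.e. LHS ≥ RHS throughout, so the relation holds for every integer in [-1000, 1000].

No counterexample exists.

Answer: True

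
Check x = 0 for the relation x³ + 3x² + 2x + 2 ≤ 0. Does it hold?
x = 0: LHS = 0³ + 3·0² + 2·0 + 2 = 2; 2 ≤ 0 — FAILS

The relation fails at x = 0, so x = 0 is a counterexample.

Answer: No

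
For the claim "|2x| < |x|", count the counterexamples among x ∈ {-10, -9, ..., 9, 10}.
Counterexamples in [-10, 10]: {-10, -9, -8, -7, -6, -5, -4, -3, -2, -1, 0, 1, 2, 3, 4, 5, 6, 7, 8, 9, 10}.

Counting them gives 21 values.

Answer: 21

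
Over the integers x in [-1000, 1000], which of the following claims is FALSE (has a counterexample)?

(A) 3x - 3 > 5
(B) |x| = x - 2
(A) x = 0: LHS = 3·0 - 3 = -3; -3 > 5 — FAILS
(B) x = 0: LHS = |0| = 0, RHS = 0 - 2 = -2; 0 = -2 — FAILS

Answer: Both A and B are false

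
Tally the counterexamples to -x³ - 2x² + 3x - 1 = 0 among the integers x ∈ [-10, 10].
Counterexamples in [-10, 10]: {-10, -9, -8, -7, -6, -5, -4, -3, -2, -1, 0, 1, 2, 3, 4, 5, 6, 7, 8, 9, 10}.

Counting them gives 21 values.

Answer: 21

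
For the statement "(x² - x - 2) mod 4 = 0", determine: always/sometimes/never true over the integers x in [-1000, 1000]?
Holds at x = -1: LHS = ((-1)² - (-1) - 2) mod 4 = 0 mod 4 = 0; 0 = 0 — holds
Fails at x = 0: LHS = (0² - 0 - 2) mod 4 = (-2) mod 4 = 2; 2 = 0 — FAILS
It is satisfied by some integers in the range but not all.

Answer: Sometimes true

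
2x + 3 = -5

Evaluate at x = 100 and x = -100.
x = 100: LHS = 2·100 + 3 = 203; 203 = -5 — FAILS
x = -100: LHS = 2·(-100) + 3 = -197; -197 = -5 — FAILS

Answer: No, fails for both x = 100 and x = -100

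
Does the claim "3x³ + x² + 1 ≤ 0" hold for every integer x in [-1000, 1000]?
The claim fails at x = 0:
x = 0: LHS = 3·0³ + 0² + 1 = 1; 1 ≤ 0 — FAILS

Because a single integer refutes it, the statement is false.

Answer: False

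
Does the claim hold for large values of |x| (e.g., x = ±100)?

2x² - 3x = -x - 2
x = 100: LHS = 2·100² - 3·100 = 19700, RHS = -100 - 2 = -102; 19700 = -102 — FAILS
x = -100: LHS = 2·(-100)² - 3·(-100) = 20300, RHS = -(-100) - 2 = 98; 20300 = 98 — FAILS

Answer: No, fails for both x = 100 and x = -100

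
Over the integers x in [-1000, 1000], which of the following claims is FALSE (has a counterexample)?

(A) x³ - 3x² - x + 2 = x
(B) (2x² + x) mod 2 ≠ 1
(A) x = 0: LHS = 0³ - 3·0² - 0 + 2 = 2; 2 = 0 — FAILS
(B) x = 1: LHS = (2·1² + 1) mod 2 = 3 mod 2 = 1; 1 ≠ 1 — FAILS

Answer: Both A and B are false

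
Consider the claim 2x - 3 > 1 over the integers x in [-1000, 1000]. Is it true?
The claim fails at x = 0:
x = 0: LHS = 2·0 - 3 = -3; -3 > 1 — FAILS

Because a single integer refutes it, the statement is false.

Answer: False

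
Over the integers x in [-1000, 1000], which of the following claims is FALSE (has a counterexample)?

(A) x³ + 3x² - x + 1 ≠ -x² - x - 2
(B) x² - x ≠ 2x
(A) Track d = LHS − RHS over the integers in [-1000, 1000]. Equality would need d = 0, but d changes sign only between consecutive integers, jumping over 0:
x = -5: LHS = (-5)³ + 3·(-5)² - (-5) + 1 = -44, RHS = -(-5)² - (-5) - 2 = -22; -44 ≠ -22 — holds  (d = -22)
x = -4: LHS = (-4)³ + 3·(-4)² - (-4) + 1 = -11, RHS = -(-4)² - (-4) - 2 = -14; -11 ≠ -14 — holds  (d = 3)
Away from these crossings d keeps a constant sign, and checking every integer in [-1000, 1000] confirms d ≠ 0 throughout. Hence the two sides are never equal, so the relation holds for every integer in [-1000, 1000].

(B) x = 0: LHS = 0² - 0 = 0, RHS = 2·0 = 0; 0 ≠ 0 — FAILS

Only (B) has a counterexample.

Answer: B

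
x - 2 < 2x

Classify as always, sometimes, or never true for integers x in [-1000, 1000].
Holds at x = 0: LHS = 0 - 2 = -2, RHS = 2·0 = 0; -2 < 0 — holds
Fails at x = -2: LHS = (-2) - 2 = -4, RHS = 2·(-2) = -4; -4 < -4 — FAILS
It is satisfied by some integers in the range but not all.

Answer: Sometimes true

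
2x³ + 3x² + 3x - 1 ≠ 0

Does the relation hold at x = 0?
x = 0: LHS = 2·0³ + 3·0² + 3·0 - 1 = -1; -1 ≠ 0 — holds

The relation is satisfied at x = 0.

Answer: Yes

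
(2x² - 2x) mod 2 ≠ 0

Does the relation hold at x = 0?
x = 0: LHS = (2·0² - 2·0) mod 2 = 0 mod 2 = 0; 0 ≠ 0 — FAILS

The relation fails at x = 0, so x = 0 is a counterexample.

Answer: No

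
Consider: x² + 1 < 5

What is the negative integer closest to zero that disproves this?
Testing negative integers from -1 downward:
x = -1: LHS = (-1)² + 1 = 2; 2 < 5 — holds
x = -2: LHS = (-2)² + 1 = 5; 5 < 5 — FAILS  ← closest negative counterexample to 0

Answer: x = -2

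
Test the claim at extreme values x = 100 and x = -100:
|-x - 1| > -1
x = 100: LHS = |-100 - 1| = |-101| = 101; 101 > -1 — holds
x = -100: LHS = |-(-100) - 1| = |99| = 99; 99 > -1 — holds

Answer: Yes, holds for both x = 100 and x = -100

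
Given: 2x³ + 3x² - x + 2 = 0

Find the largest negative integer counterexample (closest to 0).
Testing negative integers from -1 downward:
x = -1: LHS = 2·(-1)³ + 3·(-1)² - (-1) + 2 = 4; 4 = 0 — FAILS  ← closest negative counterexample to 0

Answer: x = -1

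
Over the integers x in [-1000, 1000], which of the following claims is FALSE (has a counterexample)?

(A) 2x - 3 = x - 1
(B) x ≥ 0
(A) x = 0: LHS = 2·0 - 3 = -3, RHS = 0 - 1 = -1; -3 = -1 — FAILS
(B) x = -1: -1 ≥ 0 — FAILS

Answer: Both A and B are false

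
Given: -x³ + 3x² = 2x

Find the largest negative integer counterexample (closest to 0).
Testing negative integers from -1 downward:
x = -1: LHS = -(-1)³ + 3·(-1)² = 4, RHS = 2·(-1) = -2; 4 = -2 — FAILS  ← closest negative counterexample to 0

Answer: x = -1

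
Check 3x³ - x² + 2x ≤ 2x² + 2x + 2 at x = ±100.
x = 100: LHS = 3·100³ - 100² + 2·100 = 2990200, RHS = 2·100² + 2·100 + 2 = 20202; 2990200 ≤ 20202 — FAILS
x = -100: LHS = 3·(-100)³ - (-100)² + 2·(-100) = -3010200, RHS = 2·(-100)² + 2·(-100) + 2 = 19802; -3010200 ≤ 19802 — holds

Answer: Partially: fails for x = 100, holds for x = -100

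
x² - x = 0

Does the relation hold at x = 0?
x = 0: LHS = 0² - 0 = 0; 0 = 0 — holds

The relation is satisfied at x = 0.

Answer: Yes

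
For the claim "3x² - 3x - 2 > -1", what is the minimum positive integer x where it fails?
Testing positive integers:
x = 1: LHS = 3·1² - 3·1 - 2 = -2; -2 > -1 — FAILS  ← smallest positive counterexample

Answer: x = 1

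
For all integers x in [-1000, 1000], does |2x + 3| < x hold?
The claim fails at x = 0:
x = 0: LHS = |2·0 + 3| = |3| = 3; 3 < 0 — FAILS

Because a single integer refutes it, the statement is false.

Answer: False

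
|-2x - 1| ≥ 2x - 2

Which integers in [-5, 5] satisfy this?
Over all integers in [-5, 5], LHS − RHS is smallest at x = 0, where it equals 3:
x = 0: LHS = |-2·0 - 1| = |-1| = 1, RHS = 2·0 - 2 = -2; 1 ≥ -2 — holds
At the ends of the range:
x = -5: LHS = |-2·(-5) - 1| = |9| = 9, RHS = 2·(-5) - 2 = -12; 9 ≥ -12 — holds
x = 5: LHS = |-2·5 - 1| = |-11| = 11, RHS = 2·5 - 2 = 8; 11 ≥ 8 — holds
Hence LHS − RHS is never negative, i.e. LHS ≥ RHS throughout, so the relation holds for every integer in [-5, 5].

Answer: All integers in [-5, 5]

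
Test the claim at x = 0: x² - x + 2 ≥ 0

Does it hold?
x = 0: LHS = 0² - 0 + 2 = 2; 2 ≥ 0 — holds

The relation is satisfied at x = 0.

Answer: Yes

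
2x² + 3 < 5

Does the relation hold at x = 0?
x = 0: LHS = 2·0² + 3 = 3; 3 < 5 — holds

The relation is satisfied at x = 0.

Answer: Yes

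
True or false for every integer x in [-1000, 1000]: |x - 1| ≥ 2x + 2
The claim fails at x = 0:
x = 0: LHS = |0 - 1| = |-1| = 1, RHS = 2·0 + 2 = 2; 1 ≥ 2 — FAILS

Because a single integer refutes it, the statement is false.

Answer: False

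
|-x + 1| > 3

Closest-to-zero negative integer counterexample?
Testing negative integers from -1 downward:
x = -1: LHS = |-(-1) + 1| = |2| = 2; 2 > 3 — FAILS  ← closest negative counterexample to 0

Answer: x = -1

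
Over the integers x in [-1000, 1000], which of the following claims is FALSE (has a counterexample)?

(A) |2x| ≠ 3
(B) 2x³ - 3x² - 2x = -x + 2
(A) Track d = LHS − RHS over the integers in [-1000, 1000]. Equality would need d = 0, but d changes sign only between consecutive integers, jumping over 0:
x = -2: LHS = |2·(-2)| = |-4| = 4; 4 ≠ 3 — holds  (d = 1)
x = -1: LHS = |2·(-1)| = |-2| = 2; 2 ≠ 3 — holds  (d = -1)
x = 1: LHS = |2·1| = |2| = 2; 2 ≠ 3 — holds  (d = -1)
x = 2: LHS = |2·2| = |4| = 4; 4 ≠ 3 — holds  (d = 1)
Away from these crossings d keeps a constant sign, and checking every integer in [-1000, 1000] confirms d ≠ 0 throughout. Hence the two sides are never equal, so the relation holds for every integer in [-1000, 1000].

(B) x = 0: LHS = 2·0³ - 3·0² - 2·0 = 0, RHS = -0 + 2 = 2; 0 = 2 — FAILS

Only (B) has a counterexample.

Answer: B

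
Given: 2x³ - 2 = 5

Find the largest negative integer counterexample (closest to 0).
Testing negative integers from -1 downward:
x = -1: LHS = 2·(-1)³ - 2 = -4; -4 = 5 — FAILS  ← closest negative counterexample to 0

Answer: x = -1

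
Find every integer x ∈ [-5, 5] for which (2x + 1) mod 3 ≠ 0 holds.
Holds for: {-4, -3, -1, 0, 2, 3, 5}
Fails for: {-5, -2, 1, 4}

Answer: {-4, -3, -1, 0, 2, 3, 5}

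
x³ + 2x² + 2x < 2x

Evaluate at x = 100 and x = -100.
x = 100: LHS = 100³ + 2·100² + 2·100 = 1020200, RHS = 2·100 = 200; 1020200 < 200 — FAILS
x = -100: LHS = (-100)³ + 2·(-100)² + 2·(-100) = -980200, RHS = 2·(-100) = -200; -980200 < -200 — holds

Answer: Partially: fails for x = 100, holds for x = -100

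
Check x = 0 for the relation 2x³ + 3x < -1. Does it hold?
x = 0: LHS = 2·0³ + 3·0 = 0; 0 < -1 — FAILS

The relation fails at x = 0, so x = 0 is a counterexample.

Answer: No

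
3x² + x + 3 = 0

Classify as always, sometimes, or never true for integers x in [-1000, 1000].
Over all integers in [-1000, 1000], LHS − RHS is always positive; it is smallest at x = 0, where it equals 3:
x = 0: LHS = 3·0² + 0 + 3 = 3; 3 = 0 — FAILS
At the ends of the range:
x = -1000: LHS = 3·(-1000)² + (-1000) + 3 = 2999003; 2999003 = 0 — FAILS
x = 1000: LHS = 3·1000² + 1000 + 3 = 3001003; 3001003 = 0 — FAILS
Hence LHS − RHS is never 0, i.e. the two sides are never equal, so the claimed relation (=) fails for every integer in [-1000, 1000].

No integer in the range satisfies it.

Answer: Never true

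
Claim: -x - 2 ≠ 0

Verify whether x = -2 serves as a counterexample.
Substitute x = -2 into the relation:
x = -2: LHS = -(-2) - 2 = 0; 0 ≠ 0 — FAILS

Since the claim fails at x = -2, this value is a counterexample.

Answer: Yes, x = -2 is a counterexample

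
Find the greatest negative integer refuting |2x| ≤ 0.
Testing negative integers from -1 downward:
x = -1: LHS = |2·(-1)| = |-2| = 2; 2 ≤ 0 — FAILS  ← closest negative counterexample to 0

Answer: x = -1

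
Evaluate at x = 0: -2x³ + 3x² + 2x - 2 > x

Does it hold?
x = 0: LHS = -2·0³ + 3·0² + 2·0 - 2 = -2; -2 > 0 — FAILS

The relation fails at x = 0, so x = 0 is a counterexample.

Answer: No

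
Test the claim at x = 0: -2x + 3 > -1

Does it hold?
x = 0: LHS = -2·0 + 3 = 3; 3 > -1 — holds

The relation is satisfied at x = 0.

Answer: Yes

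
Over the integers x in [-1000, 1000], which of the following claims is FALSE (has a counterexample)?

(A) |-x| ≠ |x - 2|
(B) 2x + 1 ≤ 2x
(A) x = 1: LHS = |-1| = 1, RHS = |1 - 2| = |-1| = 1; 1 ≠ 1 — FAILS
(B) x = 0: LHS = 2·0 + 1 = 1, RHS = 2·0 = 0; 1 ≤ 0 — FAILS

Answer: Both A and B are false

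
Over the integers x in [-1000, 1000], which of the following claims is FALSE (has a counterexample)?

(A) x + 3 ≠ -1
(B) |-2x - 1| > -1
(A) x = -4: LHS = (-4) + 3 = -1; -1 ≠ -1 — FAILS

(B) An absolute value is never negative, so the left side is ≥ 0 for every x, while the right side is -1. Tightest case in [-1000, 1000] is x = 0:
x = 0: LHS = |-2·0 - 1| = |-1| = 1; 1 > -1 — holds
Hence LHS − RHS is never zero or negative, i.e. LHS > RHS throughout, so the relation holds for every integer in [-1000, 1000].

Only (A) has a counterexample.

Answer: A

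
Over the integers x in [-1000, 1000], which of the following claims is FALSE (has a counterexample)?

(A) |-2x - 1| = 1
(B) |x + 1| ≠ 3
(A) x = 1: LHS = |-2·1 - 1| = |-3| = 3; 3 = 1 — FAILS
(B) x = 2: LHS = |2 + 1| = |3| = 3; 3 ≠ 3 — FAILS

Answer: Both A and B are false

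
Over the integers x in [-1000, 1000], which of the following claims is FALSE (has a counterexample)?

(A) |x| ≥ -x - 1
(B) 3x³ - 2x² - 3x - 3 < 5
(A) Over all integers in [-1000, 1000], LHS − RHS is smallest at x = 0, where it equals 1:
x = 0: LHS = |0| = 0, RHS = -0 - 1 = -1; 0 ≥ -1 — holds
At the ends of the range:
x = -1000: LHS = |-1000| = 1000, RHS = -(-1000) - 1 = 999; 1000 ≥ 999 — holds
x = 1000: LHS = |1000| = 1000, RHS = -1000 - 1 = -1001; 1000 ≥ -1001 — holds
Hence LHS − RHS is never negative, i.e. LHS ≥ RHS throughout, so the relation holds for every integer in [-1000, 1000].

(B) x = 2: LHS = 3·2³ - 2·2² - 3·2 - 3 = 7; 7 < 5 — FAILS

Only (B) has a counterexample.

Answer: B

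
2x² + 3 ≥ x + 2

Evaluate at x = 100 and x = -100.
x = 100: LHS = 2·100² + 3 = 20003, RHS = 100 + 2 = 102; 20003 ≥ 102 — holds
x = -100: LHS = 2·(-100)² + 3 = 20003, RHS = (-100) + 2 = -98; 20003 ≥ -98 — holds

Answer: Yes, holds for both x = 100 and x = -100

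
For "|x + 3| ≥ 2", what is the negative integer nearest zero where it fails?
Testing negative integers from -1 downward:
x = -1: LHS = |(-1) + 3| = |2| = 2; 2 ≥ 2 — holds
x = -2: LHS = |(-2) + 3| = |1| = 1; 1 ≥ 2 — FAILS  ← closest negative counterexample to 0

Answer: x = -2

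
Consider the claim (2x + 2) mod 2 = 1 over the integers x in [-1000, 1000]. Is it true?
The claim fails at x = 0:
x = 0: LHS = (2·0 + 2) mod 2 = 2 mod 2 = 0; 0 = 1 — FAILS

Because a single integer refutes it, the statement is false.

Answer: False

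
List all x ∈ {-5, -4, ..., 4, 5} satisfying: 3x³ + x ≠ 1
Track d = LHS − RHS over the integers in [-5, 5]. Equality would need d = 0, but d changes sign only between consecutive integers, jumping over 0:
x = 0: LHS = 3·0³ + 0 = 0; 0 ≠ 1 — holds  (d = -1)
x = 1: LHS = 3·1³ + 1 = 4; 4 ≠ 1 — holds  (d = 3)
Away from these crossings d keeps a constant sign, and checking every integer in [-5, 5] confirms d ≠ 0 throughout. Hence the two sides are never equal, so the relation holds for every integer in [-5, 5].

Answer: All integers in [-5, 5]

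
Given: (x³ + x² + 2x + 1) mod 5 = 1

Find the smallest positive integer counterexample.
Testing positive integers:
x = 1: LHS = (1³ + 1² + 2·1 + 1) mod 5 = 5 mod 5 = 0; 0 = 1 — FAILS  ← smallest positive counterexample

Answer: x = 1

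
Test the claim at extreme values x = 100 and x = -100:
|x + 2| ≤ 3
x = 100: LHS = |100 + 2| = |102| = 102; 102 ≤ 3 — FAILS
x = -100: LHS = |(-100) + 2| = |-98| = 98; 98 ≤ 3 — FAILS

Answer: No, fails for both x = 100 and x = -100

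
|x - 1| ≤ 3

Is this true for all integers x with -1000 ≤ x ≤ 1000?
The claim fails at x = -3:
x = -3: LHS = |(-3) - 1| = |-4| = 4; 4 ≤ 3 — FAILS

Because a single integer refutes it, the statement is false.

Answer: False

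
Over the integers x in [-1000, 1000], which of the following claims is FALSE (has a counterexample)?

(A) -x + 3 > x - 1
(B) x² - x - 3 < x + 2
(A) x = 2: LHS = -2 + 3 = 1, RHS = 2 - 1 = 1; 1 > 1 — FAILS
(B) x = -2: LHS = (-2)² - (-2) - 3 = 3, RHS = (-2) + 2 = 0; 3 < 0 — FAILS

Answer: Both A and B are false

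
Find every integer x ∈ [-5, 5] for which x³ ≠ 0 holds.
Holds for: {-5, -4, -3, -2, -1, 1, 2, 3, 4, 5}
Fails for: {0}

Answer: {-5, -4, -3, -2, -1, 1, 2, 3, 4, 5}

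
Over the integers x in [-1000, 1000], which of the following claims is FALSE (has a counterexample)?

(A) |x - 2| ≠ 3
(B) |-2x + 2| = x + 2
(A) x = -1: LHS = |(-1) - 2| = |-3| = 3; 3 ≠ 3 — FAILS
(B) x = 1: LHS = |-2·1 + 2| = |0| = 0, RHS = 1 + 2 = 3; 0 = 3 — FAILS

Answer: Both A and B are false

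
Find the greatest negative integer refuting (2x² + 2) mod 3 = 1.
Testing negative integers from -1 downward:
x = -1: LHS = (2·(-1)² + 2) mod 3 = 4 mod 3 = 1; 1 = 1 — holds
x = -2: LHS = (2·(-2)² + 2) mod 3 = 10 mod 3 = 1; 1 = 1 — holds
x = -3: LHS = (2·(-3)² + 2) mod 3 = 20 mod 3 = 2; 2 = 1 — FAILS  ← closest negative counterexample to 0

Answer: x = -3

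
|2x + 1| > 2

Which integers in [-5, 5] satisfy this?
Holds for: {-5, -4, -3, -2, 1, 2, 3, 4, 5}
Fails for: {-1, 0}

Answer: {-5, -4, -3, -2, 1, 2, 3, 4, 5}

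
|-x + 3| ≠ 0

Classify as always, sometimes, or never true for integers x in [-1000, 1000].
Holds at x = 0: LHS = |-0 + 3| = |3| = 3; 3 ≠ 0 — holds
Fails at x = 3: LHS = |-3 + 3| = |0| = 0; 0 ≠ 0 — FAILS
It is satisfied by some integers in the range but not all.

Answer: Sometimes true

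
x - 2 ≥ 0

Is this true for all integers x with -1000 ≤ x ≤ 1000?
The claim fails at x = 0:
x = 0: LHS = 0 - 2 = -2; -2 ≥ 0 — FAILS

Because a single integer refutes it, the statement is false.

Answer: False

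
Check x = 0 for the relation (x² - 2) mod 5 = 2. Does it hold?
x = 0: LHS = (0² - 2) mod 5 = (-2) mod 5 = 3; 3 = 2 — FAILS

The relation fails at x = 0, so x = 0 is a counterexample.

Answer: No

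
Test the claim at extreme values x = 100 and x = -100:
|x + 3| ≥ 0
x = 100: LHS = |100 + 3| = |103| = 103; 103 ≥ 0 — holds
x = -100: LHS = |(-100) + 3| = |-97| = 97; 97 ≥ 0 — holds

Answer: Yes, holds for both x = 100 and x = -100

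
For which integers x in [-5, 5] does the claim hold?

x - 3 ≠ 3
Over all integers in [-5, 5], LHS − RHS is always negative; it is closest to 0 at x = 5, where it equals -1:
x = 5: LHS = 5 - 3 = 2; 2 ≠ 3 — holds
At the ends of the range:
x = -5: LHS = (-5) - 3 = -8; -8 ≠ 3 — holds
Hence LHS − RHS is never 0, i.e. the two sides are never equal, so the relation holds for every integer in [-5, 5].

Answer: All integers in [-5, 5]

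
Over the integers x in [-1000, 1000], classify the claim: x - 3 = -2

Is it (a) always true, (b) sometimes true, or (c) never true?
Holds at x = 1: LHS = 1 - 3 = -2; -2 = -2 — holds
Fails at x = 0: LHS = 0 - 3 = -3; -3 = -2 — FAILS
It is satisfied by some integers in the range but not all.

Answer: Sometimes true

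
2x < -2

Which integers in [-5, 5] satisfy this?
Holds for: {-5, -4, -3, -2}
Fails for: {-1, 0, 1, 2, 3, 4, 5}

Answer: {-5, -4, -3, -2}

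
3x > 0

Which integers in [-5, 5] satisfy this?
Holds for: {1, 2, 3, 4, 5}
Fails for: {-5, -4, -3, -2, -1, 0}

Answer: {1, 2, 3, 4, 5}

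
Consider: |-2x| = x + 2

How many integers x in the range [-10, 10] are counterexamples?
Counterexamples in [-10, 10]: {-10, -9, -8, -7, -6, -5, -4, -3, -2, -1, 0, 1, 3, 4, 5, 6, 7, 8, 9, 10}.

Counting them gives 20 values.

Answer: 20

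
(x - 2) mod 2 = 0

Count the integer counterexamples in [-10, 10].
Counterexamples in [-10, 10]: {-9, -7, -5, -3, -1, 1, 3, 5, 7, 9}.

Counting them gives 10 values.

Answer: 10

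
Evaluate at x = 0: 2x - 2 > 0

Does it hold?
x = 0: LHS = 2·0 - 2 = -2; -2 > 0 — FAILS

The relation fails at x = 0, so x = 0 is a counterexample.

Answer: No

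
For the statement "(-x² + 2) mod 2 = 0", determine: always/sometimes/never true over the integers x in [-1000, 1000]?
Holds at x = 0: LHS = (-0² + 2) mod 2 = 2 mod 2 = 0; 0 = 0 — holds
Fails at x = 1: LHS = (-1² + 2) mod 2 = 1 mod 2 = 1; 1 = 0 — FAILS
It is satisfied by some integers in the range but not all.

Answer: Sometimes true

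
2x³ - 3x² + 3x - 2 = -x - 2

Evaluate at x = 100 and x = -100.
x = 100: LHS = 2·100³ - 3·100² + 3·100 - 2 = 1970298, RHS = -100 - 2 = -102; 1970298 = -102 — FAILS
x = -100: LHS = 2·(-100)³ - 3·(-100)² + 3·(-100) - 2 = -2030302, RHS = -(-100) - 2 = 98; -2030302 = 98 — FAILS

Answer: No, fails for both x = 100 and x = -100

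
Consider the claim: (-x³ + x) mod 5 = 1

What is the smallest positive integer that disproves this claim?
Testing positive integers:
x = 1: LHS = (-1³ + 1) mod 5 = 0 mod 5 = 0; 0 = 1 — FAILS  ← smallest positive counterexample

Answer: x = 1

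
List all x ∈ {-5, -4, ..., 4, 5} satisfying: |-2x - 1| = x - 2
Over all integers in [-5, 5], LHS − RHS is always positive; it is smallest at x = 0, where it equals 3:
x = 0: LHS = |-2·0 - 1| = |-1| = 1, RHS = 0 - 2 = -2; 1 = -2 — FAILS
At the ends of the range:
x = -5: LHS = |-2·(-5) - 1| = |9| = 9, RHS = (-5) - 2 = -7; 9 = -7 — FAILS
x = 5: LHS = |-2·5 - 1| = |-11| = 11, RHS = 5 - 2 = 3; 11 = 3 — FAILS
Hence LHS − RHS is never 0, i.e. the two sides are never equal, so the claimed relation (=) fails for every integer in [-5, 5].

Answer: None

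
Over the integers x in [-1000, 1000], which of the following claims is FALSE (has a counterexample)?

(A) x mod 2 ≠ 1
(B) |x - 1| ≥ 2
(A) x = 1: LHS = 1 mod 2 = 1; 1 ≠ 1 — FAILS
(B) x = 0: LHS = |0 - 1| = |-1| = 1; 1 ≥ 2 — FAILS

Answer: Both A and B are false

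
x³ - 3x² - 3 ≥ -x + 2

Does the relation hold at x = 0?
x = 0: LHS = 0³ - 3·0² - 3 = -3, RHS = -0 + 2 = 2; -3 ≥ 2 — FAILS

The relation fails at x = 0, so x = 0 is a counterexample.

Answer: No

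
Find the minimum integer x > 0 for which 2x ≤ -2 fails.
Testing positive integers:
x = 1: LHS = 2·1 = 2; 2 ≤ -2 — FAILS  ← smallest positive counterexample

Answer: x = 1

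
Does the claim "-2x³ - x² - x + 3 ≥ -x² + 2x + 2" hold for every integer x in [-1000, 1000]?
The claim fails at x = 1:
x = 1: LHS = -2·1³ - 1² - 1 + 3 = -1, RHS = -1² + 2·1 + 2 = 3; -1 ≥ 3 — FAILS

Because a single integer refutes it, the statement is false.

Answer: False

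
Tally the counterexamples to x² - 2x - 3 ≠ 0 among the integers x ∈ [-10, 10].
Counterexamples in [-10, 10]: {-1, 3}.

Counting them gives 2 values.

Answer: 2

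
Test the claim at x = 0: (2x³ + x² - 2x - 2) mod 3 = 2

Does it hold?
x = 0: LHS = (2·0³ + 0² - 2·0 - 2) mod 3 = (-2) mod 3 = 1; 1 = 2 — FAILS

The relation fails at x = 0, so x = 0 is a counterexample.

Answer: No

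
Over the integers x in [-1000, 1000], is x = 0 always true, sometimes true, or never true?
Holds at x = 0: 0 = 0 — holds
Fails at x = 1: 1 = 0 — FAILS
It is satisfied by some integers in the range but not all.

Answer: Sometimes true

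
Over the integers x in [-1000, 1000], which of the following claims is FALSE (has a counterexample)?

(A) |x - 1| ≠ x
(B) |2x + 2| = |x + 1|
(A) Track d = LHS − RHS over the integers in [-1000, 1000]. Equality would need d = 0, but d changes sign only between consecutive integers, jumping over 0:
x = 0: LHS = |0 - 1| = |-1| = 1; 1 ≠ 0 — holds  (d = 1)
x = 1: LHS = |1 - 1| = |0| = 0; 0 ≠ 1 — holds  (d = -1)
Away from these crossings d keeps a constant sign, and checking every integer in [-1000, 1000] confirms d ≠ 0 throughout. Hence the two sides are never equal, so the relation holds for every integer in [-1000, 1000].

(B) x = 0: LHS = |2·0 + 2| = |2| = 2, RHS = |0 + 1| = |1| = 1; 2 = 1 — FAILS

Only (B) has a counterexample.

Answer: B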